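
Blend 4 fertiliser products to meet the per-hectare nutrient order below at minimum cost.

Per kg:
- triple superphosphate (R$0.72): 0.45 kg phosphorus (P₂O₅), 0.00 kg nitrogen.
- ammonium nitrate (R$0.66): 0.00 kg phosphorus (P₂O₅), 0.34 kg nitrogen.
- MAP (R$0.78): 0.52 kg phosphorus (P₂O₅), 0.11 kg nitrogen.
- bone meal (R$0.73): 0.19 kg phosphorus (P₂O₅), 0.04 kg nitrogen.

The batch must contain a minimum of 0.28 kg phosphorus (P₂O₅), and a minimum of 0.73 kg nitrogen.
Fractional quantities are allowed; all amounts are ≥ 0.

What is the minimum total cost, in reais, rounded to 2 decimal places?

R$1.72

Set it up as a linear program. Let x1 = kg of triple superphosphate, x2 = kg of ammonium nitrate, x3 = kg of MAP, x4 = kg of bone meal.
Minimise 0.72x1 + 0.66x2 + 0.78x3 + 0.73x4 with:
  0.45x1 + 0.52x3 + 0.19x4 ≥ 0.28   (phosphorus (P₂O₅))
  0.34x2 + 0.11x3 + 0.04x4 ≥ 0.73   (nitrogen)
  x1, x2, x3, x4 ≥ 0.
The minimum-cost mix takes nothing from triple superphosphate, bone meal — only ammonium nitrate, MAP. The phosphorus (P₂O₅) and nitrogen requirements are met with equality.
So ammonium nitrate = 1.973 kg, MAP = 0.5385 kg.
Cost = 0.66·1.973 + 0.78·0.5385 = 1.7222.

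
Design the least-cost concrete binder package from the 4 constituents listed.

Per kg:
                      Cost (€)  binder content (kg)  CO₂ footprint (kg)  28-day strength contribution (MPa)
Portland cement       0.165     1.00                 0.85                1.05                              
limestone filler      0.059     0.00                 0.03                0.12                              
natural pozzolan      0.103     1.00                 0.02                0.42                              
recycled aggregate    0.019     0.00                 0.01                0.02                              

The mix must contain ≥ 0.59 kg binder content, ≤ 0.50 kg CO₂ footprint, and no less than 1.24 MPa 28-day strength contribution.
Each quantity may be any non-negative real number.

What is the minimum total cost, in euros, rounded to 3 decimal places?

Let x1 = kg of Portland cement, x2 = kg of limestone filler, x3 = kg of natural pozzolan, x4 = kg of recycled aggregate.
min 0.165x1 + 0.059x2 + 0.103x3 + 0.019x4 subject to:
  1x1 + 1x3 ≥ 0.59   (binder content)
  0.85x1 + 0.03x2 + 0.02x3 + 0.01x4 ≤ 0.5   (CO₂ footprint)
  1.05x1 + 0.12x2 + 0.42x3 + 0.02x4 ≥ 1.24   (28-day strength contribution)
  x1, x2, x3, x4 ≥ 0.
At the optimum only Portland cement, natural pozzolan are positive (limestone filler, recycled aggregate = 0). Binding constraints: CO₂ footprint and 28-day strength contribution.
Solving gives x1 = 0.5512, x3 = 1.574.
Total cost: 0.165·0.5512 + 0.103·1.574 = 0.25307.

€0.253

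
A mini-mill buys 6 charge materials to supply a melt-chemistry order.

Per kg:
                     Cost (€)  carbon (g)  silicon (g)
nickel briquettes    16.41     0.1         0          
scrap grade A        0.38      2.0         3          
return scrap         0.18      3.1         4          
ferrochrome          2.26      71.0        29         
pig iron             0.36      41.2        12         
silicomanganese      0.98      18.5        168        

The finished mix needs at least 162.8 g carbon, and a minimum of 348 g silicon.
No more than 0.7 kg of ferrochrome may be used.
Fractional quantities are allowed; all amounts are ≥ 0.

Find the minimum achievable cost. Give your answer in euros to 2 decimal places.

€2.94

Let x1 = kg of nickel briquettes, x2 = kg of scrap grade A, x3 = kg of return scrap, x4 = kg of ferrochrome, x5 = kg of pig iron, x6 = kg of silicomanganese.
Minimize 16.41x1 + 0.38x2 + 0.18x3 + 2.26x4 + 0.36x5 + 0.98x6 with:
  0.1x1 + 2x2 + 3.1x3 + 71x4 + 41.2x5 + 18.5x6 ≥ 162.8   (carbon)
  3x2 + 4x3 + 29x4 + 12x5 + 168x6 ≥ 348   (silicon)
  x4 ≤ 0.7
  x1, x2, x3, x4, x5, x6 ≥ 0.
The minimum-cost mix takes nothing from nickel briquettes, scrap grade A, return scrap, ferrochrome — only pig iron, silicomanganese. The carbon and silicon requirements are met with equality.
Solving gives x5 = 3.1214, x6 = 1.8485.
Hence cost = 0.36·3.1214 + 0.98·1.8485 = €2.9352.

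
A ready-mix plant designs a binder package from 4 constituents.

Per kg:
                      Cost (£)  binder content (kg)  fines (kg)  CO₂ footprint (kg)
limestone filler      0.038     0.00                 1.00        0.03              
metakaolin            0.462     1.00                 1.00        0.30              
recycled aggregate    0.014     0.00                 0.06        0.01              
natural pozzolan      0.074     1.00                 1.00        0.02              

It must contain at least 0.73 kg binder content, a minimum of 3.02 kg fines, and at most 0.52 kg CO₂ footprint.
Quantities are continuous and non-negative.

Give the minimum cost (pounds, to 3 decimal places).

£0.141

Let x1 = kg of limestone filler, x2 = kg of metakaolin, x3 = kg of recycled aggregate, x4 = kg of natural pozzolan.
Minimise 0.038x1 + 0.462x2 + 0.014x3 + 0.074x4 s.t.:
  1x2 + 1x4 ≥ 0.73   (binder content)
  1x1 + 1x2 + 0.06x3 + 1x4 ≥ 3.02   (fines)
  0.03x1 + 0.3x2 + 0.01x3 + 0.02x4 ≤ 0.52   (CO₂ footprint)
  x1, x2, x3, x4 ≥ 0.
The optimal basis is {limestone filler, natural pozzolan}; metakaolin, recycled aggregate drop out. There the binder content and fines constraints are tight.
Solving gives x1 = 2.29, x4 = 0.73.
Objective = 0.038·2.29 + 0.074·0.73 = 0.14104.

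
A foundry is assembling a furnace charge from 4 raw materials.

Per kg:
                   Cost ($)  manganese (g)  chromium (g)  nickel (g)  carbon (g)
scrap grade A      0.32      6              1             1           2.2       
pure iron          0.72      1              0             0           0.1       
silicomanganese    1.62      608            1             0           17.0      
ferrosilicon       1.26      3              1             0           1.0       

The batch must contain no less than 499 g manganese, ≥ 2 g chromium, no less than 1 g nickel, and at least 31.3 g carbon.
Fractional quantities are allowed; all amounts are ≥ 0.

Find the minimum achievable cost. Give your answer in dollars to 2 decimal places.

$3.09

Set it up as a linear program. Let x1 = kg of scrap grade A, x2 = kg of pure iron, x3 = kg of silicomanganese, x4 = kg of ferrosilicon.
Minimize 0.32x1 + 0.72x2 + 1.62x3 + 1.26x4 with:
  6x1 + 1x2 + 608x3 + 3x4 ≥ 499   (manganese)
  1x1 + 1x3 + 1x4 ≥ 2   (chromium)
  1x1 ≥ 1   (nickel)
  2.2x1 + 0.1x2 + 17x3 + 1x4 ≥ 31.3   (carbon)
  x1, x2, x3, x4 ≥ 0.
At the optimum only scrap grade A, silicomanganese are positive (pure iron, ferrosilicon = 0). The nickel and carbon requirements are met with equality.
That vertex is x1 = 1, x3 = 1.712.
Hence cost = 0.32·1 + 1.62·1.712 = $3.0934.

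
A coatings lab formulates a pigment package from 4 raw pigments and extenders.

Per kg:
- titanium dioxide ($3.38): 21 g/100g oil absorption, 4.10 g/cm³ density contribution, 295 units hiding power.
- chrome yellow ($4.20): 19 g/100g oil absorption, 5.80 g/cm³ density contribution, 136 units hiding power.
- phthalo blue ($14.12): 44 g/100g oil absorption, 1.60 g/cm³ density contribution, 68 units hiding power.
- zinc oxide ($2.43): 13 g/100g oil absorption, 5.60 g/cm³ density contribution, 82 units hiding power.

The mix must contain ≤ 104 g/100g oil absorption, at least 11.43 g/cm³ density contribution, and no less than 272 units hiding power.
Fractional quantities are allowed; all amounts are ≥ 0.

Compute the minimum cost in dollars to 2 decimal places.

$5.67

Let x1 = kg of titanium dioxide, x2 = kg of chrome yellow, x3 = kg of phthalo blue, x4 = kg of zinc oxide.
Minimise 3.38x1 + 4.2x2 + 14.12x3 + 2.43x4 subject to:
  21x1 + 19x2 + 44x3 + 13x4 ≤ 104   (oil absorption)
  4.1x1 + 5.8x2 + 1.6x3 + 5.6x4 ≥ 11.43   (density contribution)
  295x1 + 136x2 + 68x3 + 82x4 ≥ 272   (hiding power)
  x1, x2, x3, x4 ≥ 0.
The cheapest feasible vertex uses only titanium dioxide, zinc oxide; chrome yellow, phthalo blue are not used. The density contribution and hiding power requirements are met with equality.
Optimal quantities: titanium dioxide = 0.4453 kg, zinc oxide = 1.715 kg.
Total cost: 3.38·0.4453 + 2.43·1.715 = 5.6726.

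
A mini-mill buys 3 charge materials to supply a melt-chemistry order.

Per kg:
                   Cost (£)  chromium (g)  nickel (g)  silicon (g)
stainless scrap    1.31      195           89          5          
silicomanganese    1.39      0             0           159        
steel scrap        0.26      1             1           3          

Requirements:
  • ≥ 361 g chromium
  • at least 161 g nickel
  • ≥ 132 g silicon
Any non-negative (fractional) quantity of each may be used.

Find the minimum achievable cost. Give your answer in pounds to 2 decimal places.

Set it up as a linear program. Let x1 = kg of stainless scrap, x2 = kg of silicomanganese, x3 = kg of steel scrap.
Minimize 1.31x1 + 1.39x2 + 0.26x3 with:
  195x1 + 1x3 ≥ 361   (chromium)
  89x1 + 1x3 ≥ 161   (nickel)
  5x1 + 159x2 + 3x3 ≥ 132   (silicon)
  x1, x2, x3 ≥ 0.
The optimal basis is {stainless scrap, silicomanganese}; steel scrap drops out. There the chromium and silicon constraints are tight.
Solving gives x1 = 1.851, x2 = 0.772.
Hence cost = 1.31·1.851 + 1.39·0.772 = £3.4979.

£3.50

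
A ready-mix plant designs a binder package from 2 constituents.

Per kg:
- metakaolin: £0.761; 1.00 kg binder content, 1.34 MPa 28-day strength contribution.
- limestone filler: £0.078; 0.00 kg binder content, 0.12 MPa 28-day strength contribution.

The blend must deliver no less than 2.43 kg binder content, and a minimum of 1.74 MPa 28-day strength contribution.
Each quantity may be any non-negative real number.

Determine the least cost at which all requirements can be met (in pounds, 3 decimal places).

Set it up as a linear program. Let x1 = kg of metakaolin, x2 = kg of limestone filler.
min 0.761x1 + 0.078x2 subject to:
  1x1 ≥ 2.43   (binder content)
  1.34x1 + 0.12x2 ≥ 1.74   (28-day strength contribution)
  x1, x2 ≥ 0.
The cheapest feasible vertex uses only metakaolin; limestone filler is not used. Binding constraint: binder content.
Solving gives x1 = 2.43.
Hence cost = 0.761·2.43 = £1.84923.

£1.849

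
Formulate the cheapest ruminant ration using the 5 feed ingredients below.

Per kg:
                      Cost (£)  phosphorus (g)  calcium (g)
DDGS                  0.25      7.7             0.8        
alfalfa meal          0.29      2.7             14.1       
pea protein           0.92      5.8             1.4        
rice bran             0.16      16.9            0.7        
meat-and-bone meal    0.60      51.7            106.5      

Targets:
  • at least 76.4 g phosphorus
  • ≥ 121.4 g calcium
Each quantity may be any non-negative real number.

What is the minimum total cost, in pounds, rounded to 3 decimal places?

£0.849

Let x1 = kg of DDGS, x2 = kg of alfalfa meal, x3 = kg of pea protein, x4 = kg of rice bran, x5 = kg of meat-and-bone meal.
Minimize 0.25x1 + 0.29x2 + 0.92x3 + 0.16x4 + 0.6x5 s.t.:
  7.7x1 + 2.7x2 + 5.8x3 + 16.9x4 + 51.7x5 ≥ 76.4   (phosphorus)
  0.8x1 + 14.1x2 + 1.4x3 + 0.7x4 + 106.5x5 ≥ 121.4   (calcium)
  x1, x2, x3, x4, x5 ≥ 0.
The minimum-cost mix takes nothing from DDGS, alfalfa meal, pea protein — only rice bran, meat-and-bone meal. There the phosphorus and calcium constraints are tight.
Optimal quantities: rice bran = 1.055 kg, meat-and-bone meal = 1.133 kg.
Total cost: 0.16·1.055 + 0.6·1.133 = 0.84860.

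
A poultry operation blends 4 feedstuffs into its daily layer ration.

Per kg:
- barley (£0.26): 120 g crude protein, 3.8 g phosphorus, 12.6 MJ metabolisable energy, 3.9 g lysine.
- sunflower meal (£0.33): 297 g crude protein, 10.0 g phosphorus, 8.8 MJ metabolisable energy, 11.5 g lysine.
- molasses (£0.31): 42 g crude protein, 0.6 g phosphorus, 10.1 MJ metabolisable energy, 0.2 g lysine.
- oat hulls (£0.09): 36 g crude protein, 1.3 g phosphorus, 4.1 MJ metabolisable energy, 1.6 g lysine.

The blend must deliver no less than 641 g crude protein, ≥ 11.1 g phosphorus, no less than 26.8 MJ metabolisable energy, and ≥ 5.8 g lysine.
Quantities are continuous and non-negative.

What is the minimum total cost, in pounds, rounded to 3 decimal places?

£0.822

This is a linear program. Let x1 = kg of barley, x2 = kg of sunflower meal, x3 = kg of molasses, x4 = kg of oat hulls.
min 0.26x1 + 0.33x2 + 0.31x3 + 0.09x4 subject to:
  120x1 + 297x2 + 42x3 + 36x4 ≥ 641   (crude protein)
  3.8x1 + 10x2 + 0.6x3 + 1.3x4 ≥ 11.1   (phosphorus)
  12.6x1 + 8.8x2 + 10.1x3 + 4.1x4 ≥ 26.8   (metabolisable energy)
  3.9x1 + 11.5x2 + 0.2x3 + 1.6x4 ≥ 5.8   (lysine)
  x1, x2, x3, x4 ≥ 0.
The minimum-cost mix takes nothing from molasses, oat hulls — only barley, sunflower meal. There the crude protein and metabolisable energy constraints are tight.
Solving gives x1 = 0.86323, x2 = 1.8095.
Hence cost = 0.26·0.86323 + 0.33·1.8095 = £0.82157.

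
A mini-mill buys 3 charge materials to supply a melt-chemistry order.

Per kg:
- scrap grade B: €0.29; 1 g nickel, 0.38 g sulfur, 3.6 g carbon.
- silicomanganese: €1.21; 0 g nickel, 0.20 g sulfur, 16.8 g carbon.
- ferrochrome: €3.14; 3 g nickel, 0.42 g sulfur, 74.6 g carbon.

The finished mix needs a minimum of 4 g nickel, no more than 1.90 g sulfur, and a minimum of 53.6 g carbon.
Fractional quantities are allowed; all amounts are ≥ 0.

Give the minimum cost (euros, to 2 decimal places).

€2.55

Let x1 = kg of scrap grade B, x2 = kg of silicomanganese, x3 = kg of ferrochrome.
Minimize 0.29x1 + 1.21x2 + 3.14x3 with:
  1x1 + 3x3 ≥ 4   (nickel)
  0.38x1 + 0.2x2 + 0.42x3 ≤ 1.9   (sulfur)
  3.6x1 + 16.8x2 + 74.6x3 ≥ 53.6   (carbon)
  x1, x2, x3 ≥ 0.
The minimum-cost mix takes nothing from silicomanganese — only scrap grade B, ferrochrome. Binding constraints: nickel and carbon.
So scrap grade B = 2.157 kg, ferrochrome = 0.6144 kg.
Total cost: 0.29·2.157 + 3.14·0.6144 = 2.5547.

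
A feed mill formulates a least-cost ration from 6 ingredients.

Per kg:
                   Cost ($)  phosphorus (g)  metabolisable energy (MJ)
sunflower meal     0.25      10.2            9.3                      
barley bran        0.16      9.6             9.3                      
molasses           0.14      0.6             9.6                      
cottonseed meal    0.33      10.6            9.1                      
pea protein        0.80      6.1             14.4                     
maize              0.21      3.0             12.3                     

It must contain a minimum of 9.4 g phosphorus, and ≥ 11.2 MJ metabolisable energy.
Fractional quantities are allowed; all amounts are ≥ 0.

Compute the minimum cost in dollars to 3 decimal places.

$0.187

This is a linear program. Let x1 = kg of sunflower meal, x2 = kg of barley bran, x3 = kg of molasses, x4 = kg of cottonseed meal, x5 = kg of pea protein, x6 = kg of maize.
Minimize 0.25x1 + 0.16x2 + 0.14x3 + 0.33x4 + 0.8x5 + 0.21x6 with:
  10.2x1 + 9.6x2 + 0.6x3 + 10.6x4 + 6.1x5 + 3x6 ≥ 9.4   (phosphorus)
  9.3x1 + 9.3x2 + 9.6x3 + 9.1x4 + 14.4x5 + 12.3x6 ≥ 11.2   (metabolisable energy)
  x1, x2, x3, x4, x5, x6 ≥ 0.
At the optimum only barley bran, molasses are positive (sunflower meal, cottonseed meal, pea protein, maize = 0). Binding constraints: phosphorus and metabolisable energy.
So barley bran = 0.9647 kg, molasses = 0.2322 kg.
Objective = 0.16·0.9647 + 0.14·0.2322 = 0.18686.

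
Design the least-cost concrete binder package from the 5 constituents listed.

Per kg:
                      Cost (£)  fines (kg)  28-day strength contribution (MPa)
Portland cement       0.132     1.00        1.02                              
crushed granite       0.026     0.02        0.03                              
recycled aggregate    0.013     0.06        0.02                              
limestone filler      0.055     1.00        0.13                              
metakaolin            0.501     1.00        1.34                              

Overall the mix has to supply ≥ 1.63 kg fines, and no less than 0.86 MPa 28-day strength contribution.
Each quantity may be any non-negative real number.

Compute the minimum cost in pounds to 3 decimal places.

£0.146

Set it up as a linear program. Let x1 = kg of Portland cement, x2 = kg of crushed granite, x3 = kg of recycled aggregate, x4 = kg of limestone filler, x5 = kg of metakaolin.
Minimize 0.132x1 + 0.026x2 + 0.013x3 + 0.055x4 + 0.501x5 subject to:
  1x1 + 0.02x2 + 0.06x3 + 1x4 + 1x5 ≥ 1.63   (fines)
  1.02x1 + 0.03x2 + 0.02x3 + 0.13x4 + 1.34x5 ≥ 0.86   (28-day strength contribution)
  x1, x2, x3, x4, x5 ≥ 0.
The minimum-cost mix takes nothing from crushed granite, recycled aggregate, metakaolin — only Portland cement, limestone filler. There the fines and 28-day strength contribution constraints are tight.
That vertex is x1 = 0.7282, x4 = 0.9018.
Total cost: 0.132·0.7282 + 0.055·0.9018 = 0.14572.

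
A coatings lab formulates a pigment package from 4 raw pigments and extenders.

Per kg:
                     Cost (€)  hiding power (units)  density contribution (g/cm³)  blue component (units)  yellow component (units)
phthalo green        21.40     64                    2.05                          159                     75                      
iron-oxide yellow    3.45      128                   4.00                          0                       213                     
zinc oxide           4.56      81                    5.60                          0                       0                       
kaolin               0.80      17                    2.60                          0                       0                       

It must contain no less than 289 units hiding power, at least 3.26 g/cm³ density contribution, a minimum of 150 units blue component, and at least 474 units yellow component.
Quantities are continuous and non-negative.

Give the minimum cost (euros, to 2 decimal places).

This is a linear program. Let x1 = kg of phthalo green, x2 = kg of iron-oxide yellow, x3 = kg of zinc oxide, x4 = kg of kaolin.
Minimise 21.4x1 + 3.45x2 + 4.56x3 + 0.8x4 subject to:
  64x1 + 128x2 + 81x3 + 17x4 ≥ 289   (hiding power)
  2.05x1 + 4x2 + 5.6x3 + 2.6x4 ≥ 3.26   (density contribution)
  159x1 ≥ 150   (blue component)
  75x1 + 213x2 ≥ 474   (yellow component)
  x1, x2, x3, x4 ≥ 0.
The optimal basis is {phthalo green, iron-oxide yellow}; zinc oxide, kaolin drop out. Binding constraints: blue component and yellow component.
Solving gives x1 = 0.9434, x2 = 1.893.
Hence cost = 21.4·0.9434 + 3.45·1.893 = €26.7196.

€26.72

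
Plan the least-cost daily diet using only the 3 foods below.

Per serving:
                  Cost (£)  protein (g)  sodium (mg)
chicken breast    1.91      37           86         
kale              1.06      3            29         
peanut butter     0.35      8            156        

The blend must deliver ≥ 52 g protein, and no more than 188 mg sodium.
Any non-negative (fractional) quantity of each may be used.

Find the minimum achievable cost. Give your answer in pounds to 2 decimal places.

This is a linear program. Let x1 = servings of chicken breast, x2 = servings of kale, x3 = servings of peanut butter.
min 1.91x1 + 1.06x2 + 0.35x3 s.t.:
  37x1 + 3x2 + 8x3 ≥ 52   (protein)
  86x1 + 29x2 + 156x3 ≤ 188   (sodium)
  x1, x2, x3 ≥ 0.
At the optimum only chicken breast, peanut butter are positive (kale = 0). The protein and sodium requirements are met with equality.
That vertex is x1 = 1.3, x3 = 0.4886.
Hence cost = 1.91·1.3 + 0.35·0.4886 = £2.6540.

£2.65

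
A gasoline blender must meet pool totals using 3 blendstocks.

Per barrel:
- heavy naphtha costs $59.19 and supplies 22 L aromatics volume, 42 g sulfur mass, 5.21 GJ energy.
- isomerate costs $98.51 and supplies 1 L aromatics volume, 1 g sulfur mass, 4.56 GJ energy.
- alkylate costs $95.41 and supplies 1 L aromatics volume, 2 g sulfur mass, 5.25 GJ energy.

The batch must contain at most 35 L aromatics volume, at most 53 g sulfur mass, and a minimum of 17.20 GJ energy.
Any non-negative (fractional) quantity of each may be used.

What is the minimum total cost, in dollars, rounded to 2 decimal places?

Set it up as a linear program. Let x1 = barrels of heavy naphtha, x2 = barrels of isomerate, x3 = barrels of alkylate.
Minimize 59.19x1 + 98.51x2 + 95.41x3 with:
  22x1 + 1x2 + 1x3 ≤ 35   (aromatics volume)
  42x1 + 1x2 + 2x3 ≤ 53   (sulfur mass)
  5.21x1 + 4.56x2 + 5.25x3 ≥ 17.2   (energy)
  x1, x2, x3 ≥ 0.
The cheapest feasible vertex uses only heavy naphtha, alkylate; isomerate is not used. There the sulfur mass and energy constraints are tight.
So heavy naphtha = 1.1607 barrels, alkylate = 2.1243 barrels.
Cost = 59.19·1.1607 + 95.41·2.1243 = 271.3813.

$271.38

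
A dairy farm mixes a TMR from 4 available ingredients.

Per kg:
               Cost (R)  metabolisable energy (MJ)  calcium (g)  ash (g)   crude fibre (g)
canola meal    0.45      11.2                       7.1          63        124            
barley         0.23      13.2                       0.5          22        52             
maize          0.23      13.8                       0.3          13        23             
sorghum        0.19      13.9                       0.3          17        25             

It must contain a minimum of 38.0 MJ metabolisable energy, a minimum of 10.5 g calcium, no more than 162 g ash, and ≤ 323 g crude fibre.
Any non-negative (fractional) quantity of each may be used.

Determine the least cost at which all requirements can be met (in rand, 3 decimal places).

R0.938

This is a linear program. Let x1 = kg of canola meal, x2 = kg of barley, x3 = kg of maize, x4 = kg of sorghum.
Minimise 0.45x1 + 0.23x2 + 0.23x3 + 0.19x4 subject to:
  11.2x1 + 13.2x2 + 13.8x3 + 13.9x4 ≥ 38   (metabolisable energy)
  7.1x1 + 0.5x2 + 0.3x3 + 0.3x4 ≥ 10.5   (calcium)
  63x1 + 22x2 + 13x3 + 17x4 ≤ 162   (ash)
  124x1 + 52x2 + 23x3 + 25x4 ≤ 323   (crude fibre)
  x1, x2, x3, x4 ≥ 0.
At the optimum only canola meal, sorghum are positive (barley, maize = 0). There the metabolisable energy and calcium constraints are tight.
That vertex is x1 = 1.411, x4 = 1.597.
Cost = 0.45·1.411 + 0.19·1.597 = 0.93838.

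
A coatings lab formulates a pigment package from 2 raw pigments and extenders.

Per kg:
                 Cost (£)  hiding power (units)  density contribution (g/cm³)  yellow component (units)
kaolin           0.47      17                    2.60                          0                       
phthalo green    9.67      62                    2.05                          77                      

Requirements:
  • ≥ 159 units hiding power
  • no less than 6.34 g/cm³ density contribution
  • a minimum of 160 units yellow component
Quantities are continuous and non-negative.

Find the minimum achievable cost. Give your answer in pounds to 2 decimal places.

This is a linear program. Let x1 = kg of kaolin, x2 = kg of phthalo green.
Minimize 0.47x1 + 9.67x2 subject to:
  17x1 + 62x2 ≥ 159   (hiding power)
  2.6x1 + 2.05x2 ≥ 6.34   (density contribution)
  77x2 ≥ 160   (yellow component)
  x1, x2 ≥ 0.
Both inputs are positive at the optimum. There the hiding power and yellow component constraints are tight.
Solving gives x1 = 1.775, x2 = 2.078.
Hence cost = 0.47·1.775 + 9.67·2.078 = £20.9285.

£20.93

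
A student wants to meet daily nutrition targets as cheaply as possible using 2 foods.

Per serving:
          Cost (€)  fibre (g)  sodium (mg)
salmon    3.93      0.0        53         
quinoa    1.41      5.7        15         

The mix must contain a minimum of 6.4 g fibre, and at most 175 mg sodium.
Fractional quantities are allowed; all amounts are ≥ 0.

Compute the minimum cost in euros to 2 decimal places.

Let x1 = servings of salmon, x2 = servings of quinoa.
Minimize 3.93x1 + 1.41x2 s.t.:
  5.7x2 ≥ 6.4   (fibre)
  53x1 + 15x2 ≤ 175   (sodium)
  x1, x2 ≥ 0.
The optimal basis is {quinoa}; salmon drops out. There the fibre constraint is tight.
That vertex is x2 = 1.123.
Total cost: 1.41·1.123 = 1.5834.

€1.58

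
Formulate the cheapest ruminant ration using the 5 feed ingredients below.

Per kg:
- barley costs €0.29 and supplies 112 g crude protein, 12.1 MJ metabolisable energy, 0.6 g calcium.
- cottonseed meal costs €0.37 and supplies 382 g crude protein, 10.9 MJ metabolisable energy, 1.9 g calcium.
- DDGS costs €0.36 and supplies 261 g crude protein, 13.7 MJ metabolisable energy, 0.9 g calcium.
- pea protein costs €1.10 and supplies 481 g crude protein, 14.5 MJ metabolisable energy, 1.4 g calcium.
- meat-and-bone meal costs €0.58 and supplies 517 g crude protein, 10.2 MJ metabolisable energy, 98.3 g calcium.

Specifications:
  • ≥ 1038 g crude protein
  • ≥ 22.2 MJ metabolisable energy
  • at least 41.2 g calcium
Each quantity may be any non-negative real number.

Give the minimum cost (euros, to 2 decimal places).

€1.04

Let x1 = kg of barley, x2 = kg of cottonseed meal, x3 = kg of DDGS, x4 = kg of pea protein, x5 = kg of meat-and-bone meal.
Minimise 0.29x1 + 0.37x2 + 0.36x3 + 1.1x4 + 0.58x5 with:
  112x1 + 382x2 + 261x3 + 481x4 + 517x5 ≥ 1038   (crude protein)
  12.1x1 + 10.9x2 + 13.7x3 + 14.5x4 + 10.2x5 ≥ 22.2   (metabolisable energy)
  0.6x1 + 1.9x2 + 0.9x3 + 1.4x4 + 98.3x5 ≥ 41.2   (calcium)
  x1, x2, x3, x4, x5 ≥ 0.
The cheapest feasible vertex uses only cottonseed meal, meat-and-bone meal; barley, DDGS, pea protein are not used. The crude protein and calcium requirements are met with equality.
Solving gives x2 = 2.208, x5 = 0.3765.
Hence cost = 0.37·2.208 + 0.58·0.3765 = €1.0353.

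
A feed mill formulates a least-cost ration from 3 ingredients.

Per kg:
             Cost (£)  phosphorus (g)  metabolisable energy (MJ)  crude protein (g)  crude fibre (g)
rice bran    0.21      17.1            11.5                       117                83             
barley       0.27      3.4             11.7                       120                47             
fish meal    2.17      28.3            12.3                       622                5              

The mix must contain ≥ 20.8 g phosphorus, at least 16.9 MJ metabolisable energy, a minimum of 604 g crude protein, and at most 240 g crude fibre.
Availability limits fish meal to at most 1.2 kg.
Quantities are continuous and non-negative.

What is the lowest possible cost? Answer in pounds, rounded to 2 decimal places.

Treat it as an LP. Let x1 = kg of rice bran, x2 = kg of barley, x3 = kg of fish meal.
min 0.21x1 + 0.27x2 + 2.17x3 with:
  17.1x1 + 3.4x2 + 28.3x3 ≥ 20.8   (phosphorus)
  11.5x1 + 11.7x2 + 12.3x3 ≥ 16.9   (metabolisable energy)
  117x1 + 120x2 + 622x3 ≥ 604   (crude protein)
  83x1 + 47x2 + 5x3 ≤ 240   (crude fibre)
  x3 ≤ 1.2
  x1, x2, x3 ≥ 0.
All 3 inputs are positive at the optimum. Binding constraints: phosphorus, crude protein, crude fibre.
Optimal quantities: rice bran = 0.2486 kg, barley = 4.665 kg, fish meal = 0.02434 kg.
Objective = 0.21·0.2486 + 0.27·4.665 + 2.17·0.02434 = 1.3646.

£1.36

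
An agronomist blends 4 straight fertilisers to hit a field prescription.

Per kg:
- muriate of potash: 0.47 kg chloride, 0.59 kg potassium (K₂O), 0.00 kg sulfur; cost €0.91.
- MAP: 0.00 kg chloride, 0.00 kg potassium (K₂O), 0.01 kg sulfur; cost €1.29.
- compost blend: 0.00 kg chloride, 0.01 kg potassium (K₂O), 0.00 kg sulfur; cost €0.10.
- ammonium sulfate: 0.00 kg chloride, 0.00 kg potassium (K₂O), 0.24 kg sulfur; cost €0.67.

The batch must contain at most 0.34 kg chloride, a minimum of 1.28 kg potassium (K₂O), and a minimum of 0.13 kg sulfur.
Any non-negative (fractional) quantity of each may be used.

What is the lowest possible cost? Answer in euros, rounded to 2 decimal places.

€9.55

Treat it as an LP. Let x1 = kg of muriate of potash, x2 = kg of MAP, x3 = kg of compost blend, x4 = kg of ammonium sulfate.
Minimize 0.91x1 + 1.29x2 + 0.1x3 + 0.67x4 s.t.:
  0.47x1 ≤ 0.34   (chloride)
  0.59x1 + 0.01x3 ≥ 1.28   (potassium (K₂O))
  0.01x2 + 0.24x4 ≥ 0.13   (sulfur)
  x1, x2, x3, x4 ≥ 0.
The cheapest feasible vertex uses only muriate of potash, compost blend, ammonium sulfate; MAP is not used. There the chloride, potassium (K₂O), sulfur constraints are tight.
Solving gives x1 = 0.7234, x3 = 85.32, x4 = 0.5417.
Hence cost = 0.91·0.7234 + 0.1·85.32 + 0.67·0.5417 = €9.5532.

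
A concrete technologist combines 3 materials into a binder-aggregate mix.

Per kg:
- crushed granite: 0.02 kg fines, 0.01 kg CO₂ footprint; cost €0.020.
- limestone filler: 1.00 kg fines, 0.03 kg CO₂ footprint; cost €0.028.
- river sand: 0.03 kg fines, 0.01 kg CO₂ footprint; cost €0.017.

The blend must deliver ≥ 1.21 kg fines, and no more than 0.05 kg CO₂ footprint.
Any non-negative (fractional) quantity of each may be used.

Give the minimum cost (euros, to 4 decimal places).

Treat it as an LP. Let x1 = kg of crushed granite, x2 = kg of limestone filler, x3 = kg of river sand.
Minimize 0.02x1 + 0.028x2 + 0.017x3 subject to:
  0.02x1 + 1x2 + 0.03x3 ≥ 1.21   (fines)
  0.01x1 + 0.03x2 + 0.01x3 ≤ 0.05   (CO₂ footprint)
  x1, x2, x3 ≥ 0.
The cheapest feasible vertex uses only limestone filler; crushed granite, river sand are not used. The fines requirement is met with equality.
Optimal quantities: limestone filler = 1.21 kg.
Objective = 0.028·1.21 = 0.033880.

€0.0339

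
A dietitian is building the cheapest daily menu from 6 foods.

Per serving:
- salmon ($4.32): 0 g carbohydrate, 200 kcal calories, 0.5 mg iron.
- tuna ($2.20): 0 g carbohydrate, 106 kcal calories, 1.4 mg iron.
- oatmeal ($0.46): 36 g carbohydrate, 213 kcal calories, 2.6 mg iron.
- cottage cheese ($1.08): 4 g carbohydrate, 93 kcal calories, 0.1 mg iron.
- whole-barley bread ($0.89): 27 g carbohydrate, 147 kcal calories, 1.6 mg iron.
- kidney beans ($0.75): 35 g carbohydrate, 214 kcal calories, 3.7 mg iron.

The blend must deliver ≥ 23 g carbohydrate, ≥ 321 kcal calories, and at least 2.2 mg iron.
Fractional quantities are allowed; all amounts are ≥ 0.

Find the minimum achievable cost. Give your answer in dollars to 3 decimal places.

$0.693

Set it up as a linear program. Let x1 = servings of salmon, x2 = servings of tuna, x3 = servings of oatmeal, x4 = servings of cottage cheese, x5 = servings of whole-barley bread, x6 = servings of kidney beans.
Minimise 4.32x1 + 2.2x2 + 0.46x3 + 1.08x4 + 0.89x5 + 0.75x6 with:
  36x3 + 4x4 + 27x5 + 35x6 ≥ 23   (carbohydrate)
  200x1 + 106x2 + 213x3 + 93x4 + 147x5 + 214x6 ≥ 321   (calories)
  0.5x1 + 1.4x2 + 2.6x3 + 0.1x4 + 1.6x5 + 3.7x6 ≥ 2.2   (iron)
  x1, x2, x3, x4, x5, x6 ≥ 0.
At the optimum only oatmeal is positive (salmon, tuna, cottage cheese, whole-barley bread, kidney beans = 0). Binding constraint: calories.
So oatmeal = 1.507 servings.
Total cost: 0.46·1.507 = 0.69322.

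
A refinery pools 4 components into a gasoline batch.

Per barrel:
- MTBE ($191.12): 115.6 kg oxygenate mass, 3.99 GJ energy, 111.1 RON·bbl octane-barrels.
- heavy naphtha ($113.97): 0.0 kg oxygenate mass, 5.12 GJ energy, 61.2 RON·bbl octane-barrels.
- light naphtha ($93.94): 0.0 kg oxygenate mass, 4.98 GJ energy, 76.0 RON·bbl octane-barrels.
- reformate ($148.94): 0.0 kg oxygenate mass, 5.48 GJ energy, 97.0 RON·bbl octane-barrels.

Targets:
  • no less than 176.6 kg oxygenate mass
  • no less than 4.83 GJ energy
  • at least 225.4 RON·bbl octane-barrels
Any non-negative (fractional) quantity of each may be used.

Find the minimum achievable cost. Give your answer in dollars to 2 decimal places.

$360.79

Set it up as a linear program. Let x1 = barrels of MTBE, x2 = barrels of heavy naphtha, x3 = barrels of light naphtha, x4 = barrels of reformate.
Minimize 191.12x1 + 113.97x2 + 93.94x3 + 148.94x4 subject to:
  115.6x1 ≥ 176.6   (oxygenate mass)
  3.99x1 + 5.12x2 + 4.98x3 + 5.48x4 ≥ 4.83   (energy)
  111.1x1 + 61.2x2 + 76x3 + 97x4 ≥ 225.4   (octane-barrels)
  x1, x2, x3, x4 ≥ 0.
The minimum-cost mix takes nothing from heavy naphtha, reformate — only MTBE, light naphtha. The oxygenate mass and octane-barrels requirements are met with equality.
Optimal quantities: MTBE = 1.5277 barrels, light naphtha = 0.73256 barrels.
Total cost: 191.12·1.5277 + 93.94·0.73256 = 360.7907.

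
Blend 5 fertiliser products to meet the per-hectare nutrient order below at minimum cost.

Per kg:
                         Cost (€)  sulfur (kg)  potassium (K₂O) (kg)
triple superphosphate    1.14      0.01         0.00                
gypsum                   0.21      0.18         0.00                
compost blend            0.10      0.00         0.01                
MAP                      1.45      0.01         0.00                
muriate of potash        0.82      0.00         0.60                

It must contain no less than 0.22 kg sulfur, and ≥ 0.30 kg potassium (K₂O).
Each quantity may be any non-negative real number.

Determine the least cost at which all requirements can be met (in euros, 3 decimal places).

Let x1 = kg of triple superphosphate, x2 = kg of gypsum, x3 = kg of compost blend, x4 = kg of MAP, x5 = kg of muriate of potash.
Minimize 1.14x1 + 0.21x2 + 0.1x3 + 1.45x4 + 0.82x5 subject to:
  0.01x1 + 0.18x2 + 0.01x4 ≥ 0.22   (sulfur)
  0.01x3 + 0.6x5 ≥ 0.3   (potassium (K₂O))
  x1, x2, x3, x4, x5 ≥ 0.
At the optimum only gypsum, muriate of potash are positive (triple superphosphate, compost blend, MAP = 0). There the sulfur and potassium (K₂O) constraints are tight.
Optimal quantities: gypsum = 1.222 kg, muriate of potash = 0.5 kg.
Cost = 0.21·1.222 + 0.82·0.5 = 0.66662.

€0.667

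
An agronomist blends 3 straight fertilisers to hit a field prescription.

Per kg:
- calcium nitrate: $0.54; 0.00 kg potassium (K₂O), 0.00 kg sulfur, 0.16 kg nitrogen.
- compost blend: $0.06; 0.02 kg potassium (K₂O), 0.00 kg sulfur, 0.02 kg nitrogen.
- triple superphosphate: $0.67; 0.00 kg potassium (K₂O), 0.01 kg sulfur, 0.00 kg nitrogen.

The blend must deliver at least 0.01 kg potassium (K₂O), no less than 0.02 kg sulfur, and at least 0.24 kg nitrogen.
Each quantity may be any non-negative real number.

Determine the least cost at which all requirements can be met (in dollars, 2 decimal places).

Let x1 = kg of calcium nitrate, x2 = kg of compost blend, x3 = kg of triple superphosphate.
min 0.54x1 + 0.06x2 + 0.67x3 s.t.:
  0.02x2 ≥ 0.01   (potassium (K₂O))
  0.01x3 ≥ 0.02   (sulfur)
  0.16x1 + 0.02x2 ≥ 0.24   (nitrogen)
  x1, x2, x3 ≥ 0.
The optimal basis is {compost blend, triple superphosphate}; calcium nitrate drops out. Binding constraints: sulfur and nitrogen.
Solving gives x2 = 12, x3 = 2.
Objective = 0.06·12 + 0.67·2 = 2.0600.

$2.06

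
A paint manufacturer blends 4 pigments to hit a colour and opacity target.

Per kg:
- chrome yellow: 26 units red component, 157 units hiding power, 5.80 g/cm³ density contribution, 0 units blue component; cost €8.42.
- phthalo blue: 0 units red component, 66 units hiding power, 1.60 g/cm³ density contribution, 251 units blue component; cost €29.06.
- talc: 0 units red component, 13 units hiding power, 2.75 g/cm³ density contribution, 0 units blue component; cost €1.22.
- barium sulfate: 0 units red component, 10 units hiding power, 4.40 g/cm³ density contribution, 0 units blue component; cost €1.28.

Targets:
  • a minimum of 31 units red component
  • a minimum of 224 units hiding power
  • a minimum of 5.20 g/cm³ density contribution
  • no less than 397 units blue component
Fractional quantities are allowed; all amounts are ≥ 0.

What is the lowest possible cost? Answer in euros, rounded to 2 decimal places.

Set it up as a linear program. Let x1 = kg of chrome yellow, x2 = kg of phthalo blue, x3 = kg of talc, x4 = kg of barium sulfate.
Minimise 8.42x1 + 29.06x2 + 1.22x3 + 1.28x4 subject to:
  26x1 ≥ 31   (red component)
  157x1 + 66x2 + 13x3 + 10x4 ≥ 224   (hiding power)
  5.8x1 + 1.6x2 + 2.75x3 + 4.4x4 ≥ 5.2   (density contribution)
  251x2 ≥ 397   (blue component)
  x1, x2, x3, x4 ≥ 0.
The optimal basis is {chrome yellow, phthalo blue}; talc, barium sulfate drop out. The red component and blue component requirements are met with equality.
Solving gives x1 = 1.1923, x2 = 1.5817.
Objective = 8.42·1.1923 + 29.06·1.5817 = 56.0034.

€56.00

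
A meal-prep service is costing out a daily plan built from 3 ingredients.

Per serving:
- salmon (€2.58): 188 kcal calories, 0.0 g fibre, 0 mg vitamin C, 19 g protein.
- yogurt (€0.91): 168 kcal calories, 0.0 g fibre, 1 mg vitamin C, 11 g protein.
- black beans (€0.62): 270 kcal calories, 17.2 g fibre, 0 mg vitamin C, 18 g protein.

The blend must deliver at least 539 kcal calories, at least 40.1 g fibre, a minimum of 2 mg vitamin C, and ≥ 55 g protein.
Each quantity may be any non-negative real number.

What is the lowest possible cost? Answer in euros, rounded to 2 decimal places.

€3.27

Let x1 = servings of salmon, x2 = servings of yogurt, x3 = servings of black beans.
min 2.58x1 + 0.91x2 + 0.62x3 with:
  188x1 + 168x2 + 270x3 ≥ 539   (calories)
  17.2x3 ≥ 40.1   (fibre)
  1x2 ≥ 2   (vitamin C)
  19x1 + 11x2 + 18x3 ≥ 55   (protein)
  x1, x2, x3 ≥ 0.
The cheapest feasible vertex uses only yogurt, black beans; salmon is not used. The fibre and vitamin C requirements are met with equality.
Optimal quantities: yogurt = 2 servings, black beans = 2.331 servings.
Hence cost = 0.91·2 + 0.62·2.331 = €3.2652.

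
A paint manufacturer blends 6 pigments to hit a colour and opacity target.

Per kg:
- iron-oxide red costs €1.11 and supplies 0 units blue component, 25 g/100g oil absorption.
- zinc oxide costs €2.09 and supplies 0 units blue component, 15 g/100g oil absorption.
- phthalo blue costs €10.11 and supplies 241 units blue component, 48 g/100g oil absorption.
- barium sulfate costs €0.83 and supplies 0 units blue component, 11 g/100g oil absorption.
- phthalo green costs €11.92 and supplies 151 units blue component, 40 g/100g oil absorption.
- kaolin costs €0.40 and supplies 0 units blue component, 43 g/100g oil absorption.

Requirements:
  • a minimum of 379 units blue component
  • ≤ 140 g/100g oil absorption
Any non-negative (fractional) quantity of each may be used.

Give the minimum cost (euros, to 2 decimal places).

€15.90

Set it up as a linear program. Let x1 = kg of iron-oxide red, x2 = kg of zinc oxide, x3 = kg of phthalo blue, x4 = kg of barium sulfate, x5 = kg of phthalo green, x6 = kg of kaolin.
Minimise 1.11x1 + 2.09x2 + 10.11x3 + 0.83x4 + 11.92x5 + 0.4x6 with:
  241x3 + 151x5 ≥ 379   (blue component)
  25x1 + 15x2 + 48x3 + 11x4 + 40x5 + 43x6 ≤ 140   (oil absorption)
  x1, x2, x3, x4, x5, x6 ≥ 0.
At the optimum only phthalo blue is positive (iron-oxide red, zinc oxide, barium sulfate, phthalo green, kaolin = 0). Binding constraint: blue component.
So phthalo blue = 1.573 kg.
Total cost: 10.11·1.573 = 15.9030.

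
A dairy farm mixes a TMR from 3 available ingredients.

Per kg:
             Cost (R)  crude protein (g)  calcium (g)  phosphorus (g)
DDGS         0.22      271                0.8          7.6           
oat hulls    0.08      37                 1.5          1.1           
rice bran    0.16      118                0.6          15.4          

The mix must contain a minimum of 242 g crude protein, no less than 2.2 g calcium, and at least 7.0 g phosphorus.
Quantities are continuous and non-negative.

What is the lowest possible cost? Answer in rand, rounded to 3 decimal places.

Let x1 = kg of DDGS, x2 = kg of oat hulls, x3 = kg of rice bran.
min 0.22x1 + 0.08x2 + 0.16x3 s.t.:
  271x1 + 37x2 + 118x3 ≥ 242   (crude protein)
  0.8x1 + 1.5x2 + 0.6x3 ≥ 2.2   (calcium)
  7.6x1 + 1.1x2 + 15.4x3 ≥ 7   (phosphorus)
  x1, x2, x3 ≥ 0.
The optimal mix uses every input. Binding constraints: crude protein, calcium, phosphorus.
Optimal quantities: DDGS = 0.74216 kg, oat hulls = 1.066 kg, rice bran = 0.012142 kg.
Objective = 0.22·0.74216 + 0.08·1.066 + 0.16·0.012142 = 0.250498.

R0.250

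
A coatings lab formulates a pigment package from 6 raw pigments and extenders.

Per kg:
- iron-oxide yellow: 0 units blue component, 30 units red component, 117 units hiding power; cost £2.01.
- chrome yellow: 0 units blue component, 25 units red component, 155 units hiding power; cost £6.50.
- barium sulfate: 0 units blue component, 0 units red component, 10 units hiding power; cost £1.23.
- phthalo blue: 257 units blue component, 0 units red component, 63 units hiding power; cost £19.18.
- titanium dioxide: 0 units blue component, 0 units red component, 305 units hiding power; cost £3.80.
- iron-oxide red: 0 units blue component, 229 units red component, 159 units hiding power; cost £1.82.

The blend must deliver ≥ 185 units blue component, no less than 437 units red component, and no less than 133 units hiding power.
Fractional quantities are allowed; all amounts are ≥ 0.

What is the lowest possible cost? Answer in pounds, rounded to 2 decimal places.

Let x1 = kg of iron-oxide yellow, x2 = kg of chrome yellow, x3 = kg of barium sulfate, x4 = kg of phthalo blue, x5 = kg of titanium dioxide, x6 = kg of iron-oxide red.
Minimize 2.01x1 + 6.5x2 + 1.23x3 + 19.18x4 + 3.8x5 + 1.82x6 with:
  257x4 ≥ 185   (blue component)
  30x1 + 25x2 + 229x6 ≥ 437   (red component)
  117x1 + 155x2 + 10x3 + 63x4 + 305x5 + 159x6 ≥ 133   (hiding power)
  x1, x2, x3, x4, x5, x6 ≥ 0.
The minimum-cost mix takes nothing from iron-oxide yellow, chrome yellow, barium sulfate, titanium dioxide — only phthalo blue, iron-oxide red. Binding constraints: blue component and red component.
That vertex is x4 = 0.7198, x6 = 1.908.
Objective = 19.18·0.7198 + 1.82·1.908 = 17.2783.

£17.28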